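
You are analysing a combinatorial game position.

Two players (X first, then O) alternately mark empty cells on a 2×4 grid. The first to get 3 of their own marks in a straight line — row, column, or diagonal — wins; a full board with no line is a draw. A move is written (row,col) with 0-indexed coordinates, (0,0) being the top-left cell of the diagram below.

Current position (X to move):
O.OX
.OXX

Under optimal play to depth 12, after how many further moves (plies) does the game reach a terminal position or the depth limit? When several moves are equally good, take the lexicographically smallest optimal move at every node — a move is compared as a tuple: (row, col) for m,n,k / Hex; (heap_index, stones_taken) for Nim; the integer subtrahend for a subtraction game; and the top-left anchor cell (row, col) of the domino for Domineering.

ply 1, X at O.OX/.OXX | (0,1)=+0→OXOX/.OXX*; (1,0)=-1→O.OX/XOXX
ply 2, O at OXOX/.OXX | (1,0)=+0→OXOX/OOXX*
ply 3: OXOX/OOXX is terminal +0 (X); from O.OX/.OXX depth 12

PV length from [O.OX/.OXX]: 2 plies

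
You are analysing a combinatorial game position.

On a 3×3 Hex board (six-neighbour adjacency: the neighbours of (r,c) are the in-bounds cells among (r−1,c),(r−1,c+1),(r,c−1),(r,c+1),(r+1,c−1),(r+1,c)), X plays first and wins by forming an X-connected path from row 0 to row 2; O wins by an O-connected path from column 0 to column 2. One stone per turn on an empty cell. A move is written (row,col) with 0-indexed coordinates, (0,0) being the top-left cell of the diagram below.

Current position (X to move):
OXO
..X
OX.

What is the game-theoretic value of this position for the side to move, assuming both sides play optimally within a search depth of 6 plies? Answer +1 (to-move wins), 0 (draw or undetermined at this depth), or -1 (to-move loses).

ply 1, X at OXO/..X/OX. | (1,0)=-1→OXO/X.X/OX.; (1,1)=+1→OXO/.XX/OX.*; (2,2)=-1→OXO/..X/OXX
ply 2: OXO/.XX/OX. is terminal -1 (O); from OXO/..X/OX. depth 6

value(OXO/..X/OX., X) = +1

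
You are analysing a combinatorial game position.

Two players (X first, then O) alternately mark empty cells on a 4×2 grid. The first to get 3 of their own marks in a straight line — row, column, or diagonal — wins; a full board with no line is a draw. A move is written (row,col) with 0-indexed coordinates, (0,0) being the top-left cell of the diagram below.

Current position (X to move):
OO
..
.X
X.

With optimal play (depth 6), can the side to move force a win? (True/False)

X winning at [OO/../.X/X.]: False

ply 1, X at OO/../.X/X. | (1,0)=+0→OO/X./.X/X.*; (1,1)=+0→OO/.X/.X/X.; (2,0)=+0→OO/../XX/X.; (3,1)=+0→OO/../.X/XX
ply 2, O at OO/X./.X/X. | (1,1)=-1→OO/XO/.X/X.; (2,0)=+0→OO/X./OX/X.*; (3,1)=-1→OO/X./.X/XO
ply 3, X at OO/X./OX/X. | (1,1)=+0→OO/XX/OX/X.*; (3,1)=+0→OO/X./OX/XX
ply 4, O at OO/XX/OX/X. | (3,1)=+0→OO/XX/OX/XO*
ply 5: OO/XX/OX/XO is terminal +0 (X); from OO/../.X/X. depth 6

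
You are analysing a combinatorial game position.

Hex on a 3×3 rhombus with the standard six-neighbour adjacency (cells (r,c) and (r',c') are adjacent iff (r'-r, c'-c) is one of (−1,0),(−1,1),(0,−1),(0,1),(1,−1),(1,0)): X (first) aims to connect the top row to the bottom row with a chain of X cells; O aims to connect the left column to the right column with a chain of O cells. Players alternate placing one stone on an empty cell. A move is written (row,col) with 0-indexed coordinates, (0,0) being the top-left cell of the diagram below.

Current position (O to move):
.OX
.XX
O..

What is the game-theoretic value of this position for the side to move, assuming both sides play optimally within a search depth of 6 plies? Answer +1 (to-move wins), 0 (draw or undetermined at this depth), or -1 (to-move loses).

[.OX/.XX/O..] O move#1: (0,0):-1/OOX/.XX/O..*, (1,0):-1/.OX/OXX/O.., (2,1):-1/.OX/.XX/OO., (2,2):-1/.OX/.XX/O.O
[OOX/.XX/O..] X move#2: (1,0):+1/OOX/XXX/O..*, (2,1):+1/OOX/.XX/OX., (2,2):+1/OOX/.XX/O.X
[OOX/XXX/O..] O move#3: (2,1):-1/OOX/XXX/OO.*, (2,2):-1/OOX/XXX/O.O
[OOX/XXX/OO.] X move#4: (2,2):+1/OOX/XXX/OOX*
[OOX/XXX/OOX] end (terminal -1, O#5); searched .OX/.XX/O.. to 6

value(.OX/.XX/O.., O) = -1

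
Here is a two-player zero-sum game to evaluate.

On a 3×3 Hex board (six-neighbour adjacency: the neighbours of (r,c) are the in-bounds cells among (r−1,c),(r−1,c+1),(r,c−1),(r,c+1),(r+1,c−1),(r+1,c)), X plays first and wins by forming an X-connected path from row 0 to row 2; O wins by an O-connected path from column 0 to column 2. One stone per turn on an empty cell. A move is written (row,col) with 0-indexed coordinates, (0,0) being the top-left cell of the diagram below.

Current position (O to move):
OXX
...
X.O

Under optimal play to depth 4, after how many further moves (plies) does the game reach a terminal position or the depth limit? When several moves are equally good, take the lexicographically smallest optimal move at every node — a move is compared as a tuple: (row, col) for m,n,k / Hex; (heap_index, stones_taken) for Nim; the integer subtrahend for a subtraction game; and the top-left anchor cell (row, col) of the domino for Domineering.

ply 1, O at OXX/.../X.O | (1,0)=-1→OXX/O../X.O*; (1,1)=-1→OXX/.O./X.O; (1,2)=-1→OXX/..O/X.O; (2,1)=-1→OXX/.../XOO
ply 2, X at OXX/O../X.O | (1,1)=+1→OXX/OX./X.O*; (1,2)=+1→OXX/O.X/X.O; (2,1)=+1→OXX/O../XXO
ply 3: OXX/OX./X.O is terminal -1 (O); from OXX/.../X.O depth 4

PV length from [OXX/.../X.O]: 2 plies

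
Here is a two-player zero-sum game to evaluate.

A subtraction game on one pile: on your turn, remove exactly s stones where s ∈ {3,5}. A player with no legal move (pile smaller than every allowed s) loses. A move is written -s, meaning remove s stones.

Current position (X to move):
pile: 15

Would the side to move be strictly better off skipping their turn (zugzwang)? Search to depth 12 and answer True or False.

[15] X move#1: -3:-1/12, -5:+1/10*
[10] O move#2: -3:-1/7*, -5:-1/5
[7] X move#3: -3:-1/4, -5:+1/2*
[2] end (terminal -1, O#4); searched 15 to 12
if X skipped the turn, O would face:
~ [15] O move#1: -3:-1/12, -5:+1/10*
~ [10] X move#2: -3:-1/7*, -5:-1/5
~ [7] O move#3: -3:-1/4, -5:+1/2*
~ [2] end (terminal -1, X#4); searched 15 to 12
compare (X): move=+1 vs pass=-1

zugzwang(15, X) = False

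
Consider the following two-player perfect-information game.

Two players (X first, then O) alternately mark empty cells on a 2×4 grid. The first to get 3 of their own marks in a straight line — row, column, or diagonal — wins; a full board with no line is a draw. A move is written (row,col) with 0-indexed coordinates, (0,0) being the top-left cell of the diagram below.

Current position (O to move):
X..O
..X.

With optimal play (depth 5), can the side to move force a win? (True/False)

[X..O/..X.] O move#1: (0,1):+0/XO.O/..X.*, (0,2):+0/X.OO/..X., (1,0):+0/X..O/O.X., (1,1):+0/X..O/.OX., (1,3):+0/X..O/..XO
[XO.O/..X.] X move#2: (0,2):+0/XOXO/..X.*, (1,0):-1/XO.O/X.X., (1,1):-1/XO.O/.XX., (1,3):-1/XO.O/..XX
[XOXO/..X.] O move#3: (1,0):+0/XOXO/O.X.*, (1,1):+0/XOXO/.OX., (1,3):+0/XOXO/..XO
[XOXO/O.X.] X move#4: (1,1):+0/XOXO/OXX.*, (1,3):+0/XOXO/O.XX
[XOXO/OXX.] O move#5: (1,3):+0/XOXO/OXXO*
[XOXO/OXXO] end (terminal +0, X#6); searched X..O/..X. to 5

O winning at [X..O/..X.]: False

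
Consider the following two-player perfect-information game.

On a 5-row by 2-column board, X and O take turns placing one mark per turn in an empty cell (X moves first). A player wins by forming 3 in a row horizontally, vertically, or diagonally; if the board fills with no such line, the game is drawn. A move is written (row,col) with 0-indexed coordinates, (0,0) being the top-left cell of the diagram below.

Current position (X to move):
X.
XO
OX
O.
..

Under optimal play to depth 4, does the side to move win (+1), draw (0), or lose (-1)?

value(X./XO/OX/O./.., X) = 0

[X./XO/OX/O./..] X move#1: (0,1):-1/XX/XO/OX/O./.., (3,1):-1/X./XO/OX/OX/.., (4,0):+0/X./XO/OX/O./X.*, (4,1):-1/X./XO/OX/O./.X
[X./XO/OX/O./X.] O move#2: (0,1):+0/XO/XO/OX/O./X.*, (3,1):+0/X./XO/OX/OO/X., (4,1):+0/X./XO/OX/O./XO
[XO/XO/OX/O./X.] X move#3: (3,1):+0/XO/XO/OX/OX/X.*, (4,1):+0/XO/XO/OX/O./XX
[XO/XO/OX/OX/X.] O move#4: (4,1):+0/XO/XO/OX/OX/XO*
[XO/XO/OX/OX/XO] end (terminal +0, X#5); searched X./XO/OX/O./.. to 4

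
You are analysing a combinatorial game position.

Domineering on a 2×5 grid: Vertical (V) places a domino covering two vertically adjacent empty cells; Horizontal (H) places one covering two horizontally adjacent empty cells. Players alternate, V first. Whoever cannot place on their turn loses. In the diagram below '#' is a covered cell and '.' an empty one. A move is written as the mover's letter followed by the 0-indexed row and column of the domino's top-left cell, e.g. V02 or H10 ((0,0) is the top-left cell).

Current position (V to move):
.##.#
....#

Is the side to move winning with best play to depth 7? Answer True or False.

[.##.#/....#] V move#1: V00:-1/###.#/#...#*, V03:-1/.####/...##
[###.#/#...#] H move#2: H11:-1/###.#/###.#, H12:+1/###.#/#.###*
[###.#/#.###] end (terminal -1, V#3); searched .##.#/....# to 7

V winning at [.##.#/....#]: False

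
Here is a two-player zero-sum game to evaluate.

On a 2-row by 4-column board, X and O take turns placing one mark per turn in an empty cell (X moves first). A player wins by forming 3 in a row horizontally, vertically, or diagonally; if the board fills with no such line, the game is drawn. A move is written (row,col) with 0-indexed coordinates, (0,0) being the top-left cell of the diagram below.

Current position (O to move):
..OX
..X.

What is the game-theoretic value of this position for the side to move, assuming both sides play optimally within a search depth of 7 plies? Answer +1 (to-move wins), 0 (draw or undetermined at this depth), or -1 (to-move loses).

ply 1, O at ..OX/..X. | (0,0)=+0→O.OX/..X.*; (0,1)=+0→.OOX/..X.; (1,0)=+0→..OX/O.X.; (1,1)=+0→..OX/.OX.; (1,3)=+0→..OX/..XO
ply 2, X at O.OX/..X. | (0,1)=+0→OXOX/..X.*; (1,0)=-1→O.OX/X.X.; (1,1)=-1→O.OX/.XX.; (1,3)=-1→O.OX/..XX
ply 3, O at OXOX/..X. | (1,0)=+0→OXOX/O.X.*; (1,1)=+0→OXOX/.OX.; (1,3)=+0→OXOX/..XO
ply 4, X at OXOX/O.X. | (1,1)=+0→OXOX/OXX.*; (1,3)=+0→OXOX/O.XX
ply 5, O at OXOX/OXX. | (1,3)=+0→OXOX/OXXO*
ply 6: OXOX/OXXO is terminal +0 (X); from ..OX/..X. depth 7

value(..OX/..X., O) = 0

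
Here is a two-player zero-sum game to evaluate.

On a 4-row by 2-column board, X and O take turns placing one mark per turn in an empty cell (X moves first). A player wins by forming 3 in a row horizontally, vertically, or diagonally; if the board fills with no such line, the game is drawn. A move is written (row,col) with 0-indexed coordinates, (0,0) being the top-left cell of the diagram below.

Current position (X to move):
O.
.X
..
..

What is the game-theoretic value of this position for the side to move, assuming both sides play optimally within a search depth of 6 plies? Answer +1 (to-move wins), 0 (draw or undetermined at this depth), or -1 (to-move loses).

value(O./.X/../.., X) = +1

[O./.X/../..] X move#1: (0,1):+0/OX/.X/../.., (1,0):+0/O./XX/../.., (2,0):+0/O./.X/X./.., (2,1):+1/O./.X/.X/..*, (3,0):+0/O./.X/../X., (3,1):+0/O./.X/../.X
[O./.X/.X/..] O move#2: (0,1):-1/OO/.X/.X/..*, (1,0):-1/O./OX/.X/.., (2,0):-1/O./.X/OX/.., (3,0):-1/O./.X/.X/O., (3,1):-1/O./.X/.X/.O
[OO/.X/.X/..] X move#3: (1,0):+0/OO/XX/.X/.., (2,0):+0/OO/.X/XX/.., (3,0):+0/OO/.X/.X/X., (3,1):+1/OO/.X/.X/.X*
[OO/.X/.X/.X] end (terminal -1, O#4); searched O./.X/../.. to 6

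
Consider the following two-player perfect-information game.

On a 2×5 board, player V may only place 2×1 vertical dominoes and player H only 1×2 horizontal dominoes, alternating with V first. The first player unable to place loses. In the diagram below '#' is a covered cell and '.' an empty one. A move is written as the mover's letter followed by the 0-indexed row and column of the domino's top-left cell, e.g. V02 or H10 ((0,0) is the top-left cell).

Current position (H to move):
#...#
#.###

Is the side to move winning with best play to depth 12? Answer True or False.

[#...#/#.###] H move#1: H01:+1/###.#/#.###*, H02:-1/#.###/#.###
[###.#/#.###] end (terminal -1, V#2); searched #...#/#.### to 12

H winning at [#...#/#.###]: True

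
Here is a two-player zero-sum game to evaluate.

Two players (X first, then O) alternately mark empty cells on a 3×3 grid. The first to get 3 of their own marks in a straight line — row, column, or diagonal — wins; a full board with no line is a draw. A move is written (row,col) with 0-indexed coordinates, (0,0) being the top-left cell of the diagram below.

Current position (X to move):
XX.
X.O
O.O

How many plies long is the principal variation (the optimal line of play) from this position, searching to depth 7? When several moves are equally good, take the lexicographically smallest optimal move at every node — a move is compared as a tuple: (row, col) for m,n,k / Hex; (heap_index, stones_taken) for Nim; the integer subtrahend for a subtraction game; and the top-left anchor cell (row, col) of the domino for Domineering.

ply 1, X at XX./X.O/O.O | (0,2)=+1→XXX/X.O/O.O*; (1,1)=-1→XX./XXO/O.O; (2,1)=-1→XX./X.O/OXO
ply 2: XXX/X.O/O.O is terminal -1 (O); from XX./X.O/O.O depth 7

PV length from [XX./X.O/O.O]: 1 ply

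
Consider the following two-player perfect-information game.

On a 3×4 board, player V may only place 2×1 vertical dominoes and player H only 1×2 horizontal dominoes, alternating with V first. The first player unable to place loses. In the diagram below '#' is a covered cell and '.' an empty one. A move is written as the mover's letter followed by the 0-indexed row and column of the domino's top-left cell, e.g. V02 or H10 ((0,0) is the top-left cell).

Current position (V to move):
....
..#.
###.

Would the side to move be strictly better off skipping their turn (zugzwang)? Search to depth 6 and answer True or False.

zugzwang(..../..#./###., V) = False

[..../..#./###.] V move#1: V00:+1/#.../#.#./###.*, V01:+1/.#../.##./###., V03:-1/...#/..##/###., V13:-1/..../..##/####
[#.../#.#./###.] H move#2: H01:-1/###./#.#./###.*, H02:-1/#.##/#.#./###.
[###./#.#./###.] V move#3: V03:+1/####/#.##/###.*, V13:+1/###./#.##/####
[####/#.##/###.] end (terminal -1, H#4); searched ..../..#./###. to 6
suppose V passes — search the same position with H to move:
pass> [..../..#./###.] H move#1: H00:+1/##../..#./###.*, H01:-1/.##./..#./###., H02:-1/..##/..#./###., H10:+1/..../###./###.
pass> [##../..#./###.] V move#2: V03:-1/##.#/..##/###.*, V13:-1/##../..##/####
pass> [##.#/..##/###.] H move#3: H10:+1/##.#/####/###.*
pass> [##.#/####/###.] end (terminal -1, V#4); searched ..../..#./###. to 6
for V: play +1, pass -1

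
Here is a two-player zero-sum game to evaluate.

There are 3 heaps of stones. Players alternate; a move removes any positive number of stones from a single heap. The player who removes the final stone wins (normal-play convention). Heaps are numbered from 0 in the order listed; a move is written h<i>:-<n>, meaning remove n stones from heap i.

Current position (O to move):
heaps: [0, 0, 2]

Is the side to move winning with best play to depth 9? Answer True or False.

ply 1, O at (0,0,2) | h2:-1=-1→(0,0,1); h2:-2=+1→(0,0,0)*
ply 2: (0,0,0) is terminal -1 (X); from (0,0,2) depth 9

O winning at [(0,0,2)]: True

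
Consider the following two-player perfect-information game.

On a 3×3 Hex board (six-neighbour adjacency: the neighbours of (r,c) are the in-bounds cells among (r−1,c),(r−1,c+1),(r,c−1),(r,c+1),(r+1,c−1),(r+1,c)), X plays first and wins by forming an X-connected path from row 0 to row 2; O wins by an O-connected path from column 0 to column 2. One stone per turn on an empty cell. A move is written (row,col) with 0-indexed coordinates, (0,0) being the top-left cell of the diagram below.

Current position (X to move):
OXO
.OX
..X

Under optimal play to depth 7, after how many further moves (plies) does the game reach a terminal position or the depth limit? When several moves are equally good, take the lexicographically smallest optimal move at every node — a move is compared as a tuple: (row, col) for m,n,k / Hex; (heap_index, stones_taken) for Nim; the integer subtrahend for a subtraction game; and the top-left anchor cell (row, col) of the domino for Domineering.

p1 X@[OXO/.OX/..X]: (1,0)[OXO/XOX/..X]-1* (2,0)[OXO/.OX/X.X]-1 (2,1)[OXO/.OX/.XX]-1
p2 O@[OXO/XOX/..X]: (2,0)[OXO/XOX/O.X]+1* (2,1)[OXO/XOX/.OX]-1
p3 X@[OXO/XOX/O.X] terminal -1; root [OXO/.OX/..X] d7

PV length from [OXO/.OX/..X]: 2 plies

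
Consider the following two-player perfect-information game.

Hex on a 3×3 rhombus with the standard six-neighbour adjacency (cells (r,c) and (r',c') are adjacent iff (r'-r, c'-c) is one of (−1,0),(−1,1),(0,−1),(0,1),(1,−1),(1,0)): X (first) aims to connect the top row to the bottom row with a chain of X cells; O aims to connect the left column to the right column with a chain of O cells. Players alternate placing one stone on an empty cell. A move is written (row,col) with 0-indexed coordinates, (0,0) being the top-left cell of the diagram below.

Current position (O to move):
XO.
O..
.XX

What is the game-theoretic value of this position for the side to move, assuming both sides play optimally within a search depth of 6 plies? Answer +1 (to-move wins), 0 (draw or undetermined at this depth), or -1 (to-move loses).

ply 1, O at XO./O../.XX | (0,2)=+1→XOO/O../.XX*; (1,1)=+1→XO./OO./.XX; (1,2)=+1→XO./O.O/.XX; (2,0)=-1→XO./O../OXX
ply 2: XOO/O../.XX is terminal -1 (X); from XO./O../.XX depth 6

value(XO./O../.XX, O) = +1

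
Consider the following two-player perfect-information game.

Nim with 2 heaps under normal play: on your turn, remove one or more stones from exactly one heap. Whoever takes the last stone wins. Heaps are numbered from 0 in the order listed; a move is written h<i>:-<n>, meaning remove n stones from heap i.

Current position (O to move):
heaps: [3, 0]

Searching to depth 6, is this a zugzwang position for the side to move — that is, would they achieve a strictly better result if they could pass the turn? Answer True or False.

ply 1, O at (3,0) | h0:-1=-1→(2,0); h0:-2=-1→(1,0); h0:-3=+1→(0,0)*
ply 2: (0,0) is terminal -1 (X); from (3,0) depth 6
pass branch (X moves first from the same position):
  | ply 1, X at (3,0) | h0:-1=-1→(2,0); h0:-2=-1→(1,0); h0:-3=+1→(0,0)*
  | ply 2: (0,0) is terminal -1 (O); from (3,0) depth 6
O moving scores +1; O passing scores -1

zugzwang((3,0), O) = False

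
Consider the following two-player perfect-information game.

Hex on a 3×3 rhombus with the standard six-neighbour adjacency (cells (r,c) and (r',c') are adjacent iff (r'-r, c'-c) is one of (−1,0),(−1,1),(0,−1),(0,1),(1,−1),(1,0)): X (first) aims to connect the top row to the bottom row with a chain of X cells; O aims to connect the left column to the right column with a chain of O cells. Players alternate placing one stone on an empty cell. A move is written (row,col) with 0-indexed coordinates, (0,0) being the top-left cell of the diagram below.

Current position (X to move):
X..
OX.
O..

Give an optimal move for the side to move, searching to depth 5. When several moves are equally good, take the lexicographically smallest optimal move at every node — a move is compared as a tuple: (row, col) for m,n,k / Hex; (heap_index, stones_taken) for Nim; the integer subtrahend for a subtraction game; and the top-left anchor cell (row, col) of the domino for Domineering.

[X../OX./O..] X move#1: (0,1):-1/XX./OX./O.., (0,2):-1/X.X/OX./O.., (1,2):+1/X../OXX/O..*, (2,1):+1/X../OX./OX., (2,2):+1/X../OX./O.X
[X../OXX/O..] O move#2: (0,1):-1/XO./OXX/O..*, (0,2):-1/X.O/OXX/O.., (2,1):-1/X../OXX/OO., (2,2):-1/X../OXX/O.O
[XO./OXX/O..] X move#3: (0,2):+1/XOX/OXX/O..*, (2,1):-1/XO./OXX/OX., (2,2):-1/XO./OXX/O.X
[XOX/OXX/O..] O move#4: (2,1):-1/XOX/OXX/OO.*, (2,2):-1/XOX/OXX/O.O
[XOX/OXX/OO.] X move#5: (2,2):+1/XOX/OXX/OOX*
[XOX/OXX/OOX] end (terminal -1, O#6); searched X../OX./O.. to 5

X's best at [X../OX./O..]: (1,2)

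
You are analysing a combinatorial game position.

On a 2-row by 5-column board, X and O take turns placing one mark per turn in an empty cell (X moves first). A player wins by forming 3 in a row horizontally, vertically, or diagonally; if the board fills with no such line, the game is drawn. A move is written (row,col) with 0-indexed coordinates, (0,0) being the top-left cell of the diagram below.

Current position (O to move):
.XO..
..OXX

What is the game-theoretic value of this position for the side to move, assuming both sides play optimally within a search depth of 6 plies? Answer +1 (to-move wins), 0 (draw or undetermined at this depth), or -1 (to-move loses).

[.XO../..OXX] O move#1: (0,0):+0/OXO../..OXX*, (0,3):+0/.XOO./..OXX, (0,4):+0/.XO.O/..OXX, (1,0):+0/.XO../O.OXX, (1,1):+0/.XO../.OOXX
[OXO../..OXX] X move#2: (0,3):+0/OXOX./..OXX*, (0,4):+0/OXO.X/..OXX, (1,0):+0/OXO../X.OXX, (1,1):+0/OXO../.XOXX
[OXOX./..OXX] O move#3: (0,4):+0/OXOXO/..OXX*, (1,0):+0/OXOX./O.OXX, (1,1):+0/OXOX./.OOXX
[OXOXO/..OXX] X move#4: (1,0):+0/OXOXO/X.OXX*, (1,1):+0/OXOXO/.XOXX
[OXOXO/X.OXX] O move#5: (1,1):+0/OXOXO/XOOXX*
[OXOXO/XOOXX] end (terminal +0, X#6); searched .XO../..OXX to 6

value(.XO../..OXX, O) = 0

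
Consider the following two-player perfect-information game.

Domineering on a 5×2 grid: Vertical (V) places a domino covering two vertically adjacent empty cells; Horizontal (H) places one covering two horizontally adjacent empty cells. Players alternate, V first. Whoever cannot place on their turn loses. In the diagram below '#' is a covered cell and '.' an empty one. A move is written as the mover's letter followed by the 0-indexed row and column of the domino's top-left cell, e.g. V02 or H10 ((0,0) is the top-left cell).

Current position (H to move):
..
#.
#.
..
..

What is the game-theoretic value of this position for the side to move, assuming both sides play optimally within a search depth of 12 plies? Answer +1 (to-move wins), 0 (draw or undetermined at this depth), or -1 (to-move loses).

[../#./#./../..] H move#1: H00:-1/##/#./#./../.., H30:+1/../#./#./##/..*, H40:+1/../#./#./../##
[../#./#./##/..] V move#2: V01:-1/.#/##/#./##/..*, V11:-1/../##/##/##/..
[.#/##/#./##/..] H move#3: H40:+1/.#/##/#./##/##*
[.#/##/#./##/##] end (terminal -1, V#4); searched ../#./#./../.. to 12

value(../#./#./../.., H) = +1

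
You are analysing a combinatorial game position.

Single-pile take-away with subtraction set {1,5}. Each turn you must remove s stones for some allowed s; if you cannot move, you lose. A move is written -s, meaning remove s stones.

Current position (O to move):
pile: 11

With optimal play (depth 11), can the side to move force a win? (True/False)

p1 O@[11]: -1[10]+1* -5[6]+1
p2 X@[10]: -1[9]-1* -5[5]-1
p3 O@[9]: -1[8]+1* -5[4]+1
p4 X@[8]: -1[7]-1* -5[3]-1
p5 O@[7]: -1[6]+1* -5[2]+1
p6 X@[6]: -1[5]-1* -5[1]-1
p7 O@[5]: -1[4]+1* -5[0]+1
p8 X@[4]: -1[3]-1*
p9 O@[3]: -1[2]+1*
p10 X@[2]: -1[1]-1*
p11 O@[1]: -1[0]+1*
p12 X@[0] terminal -1; root [11] d11

O winning at [11]: True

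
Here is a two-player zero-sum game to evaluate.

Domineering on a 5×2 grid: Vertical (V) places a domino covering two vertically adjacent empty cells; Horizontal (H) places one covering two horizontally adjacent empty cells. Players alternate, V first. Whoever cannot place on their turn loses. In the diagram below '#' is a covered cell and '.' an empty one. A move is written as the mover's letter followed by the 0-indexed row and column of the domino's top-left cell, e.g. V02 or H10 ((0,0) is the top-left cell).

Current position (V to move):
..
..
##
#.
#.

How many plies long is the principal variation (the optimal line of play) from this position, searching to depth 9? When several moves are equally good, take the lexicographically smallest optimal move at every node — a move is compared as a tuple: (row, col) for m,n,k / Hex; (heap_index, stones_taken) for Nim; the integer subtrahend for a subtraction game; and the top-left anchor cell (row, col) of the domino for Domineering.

PV length from [../../##/#./#.]: 1 ply

ply 1, V at ../../##/#./#. | V00=+1→#./#./##/#./#.*; V01=+1→.#/.#/##/#./#.; V31=-1→../../##/##/##
ply 2: #./#./##/#./#. is terminal -1 (H); from ../../##/#./#. depth 9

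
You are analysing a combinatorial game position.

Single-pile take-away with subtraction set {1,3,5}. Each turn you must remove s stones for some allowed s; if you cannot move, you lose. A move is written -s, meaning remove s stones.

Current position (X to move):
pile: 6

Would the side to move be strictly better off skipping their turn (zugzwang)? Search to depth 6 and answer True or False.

zugzwang(6, X) = True

[6] X move#1: -1:-1/5*, -3:-1/3, -5:-1/1
[5] O move#2: -1:+1/4*, -3:+1/2, -5:+1/0
[4] X move#3: -1:-1/3*, -3:-1/1
[3] O move#4: -1:+1/2*, -3:+1/0
[2] X move#5: -1:-1/1*
[1] O move#6: -1:+1/0*
[0] end (terminal -1, X#7); searched 6 to 6
suppose X passes — search the same position with O to move:
pass> [6] O move#1: -1:-1/5*, -3:-1/3, -5:-1/1
pass> [5] X move#2: -1:+1/4*, -3:+1/2, -5:+1/0
pass> [4] O move#3: -1:-1/3*, -3:-1/1
pass> [3] X move#4: -1:+1/2*, -3:+1/0
pass> [2] O move#5: -1:-1/1*
pass> [1] X move#6: -1:+1/0*
pass> [0] end (terminal -1, O#7); searched 6 to 6
for X: play -1, pass +1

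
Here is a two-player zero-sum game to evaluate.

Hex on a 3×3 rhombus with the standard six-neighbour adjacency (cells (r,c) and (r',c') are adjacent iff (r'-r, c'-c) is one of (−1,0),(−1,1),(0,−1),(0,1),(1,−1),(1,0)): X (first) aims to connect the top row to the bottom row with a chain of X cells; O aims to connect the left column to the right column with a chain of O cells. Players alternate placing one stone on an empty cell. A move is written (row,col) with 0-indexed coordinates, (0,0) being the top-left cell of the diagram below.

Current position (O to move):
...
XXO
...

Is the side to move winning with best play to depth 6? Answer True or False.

[.../XXO/...] O move#1: (0,0):-1/O../XXO/...*, (0,1):-1/.O./XXO/..., (0,2):-1/..O/XXO/..., (2,0):-1/.../XXO/O.., (2,1):-1/.../XXO/.O., (2,2):-1/.../XXO/..O
[O../XXO/...] X move#2: (0,1):+1/OX./XXO/...*, (0,2):+1/O.X/XXO/..., (2,0):+1/O../XXO/X.., (2,1):+1/O../XXO/.X., (2,2):+1/O../XXO/..X
[OX./XXO/...] O move#3: (0,2):-1/OXO/XXO/...*, (2,0):-1/OX./XXO/O.., (2,1):-1/OX./XXO/.O., (2,2):-1/OX./XXO/..O
[OXO/XXO/...] X move#4: (2,0):+1/OXO/XXO/X..*, (2,1):+1/OXO/XXO/.X., (2,2):+1/OXO/XXO/..X
[OXO/XXO/X..] end (terminal -1, O#5); searched .../XXO/... to 6

O winning at [.../XXO/...]: False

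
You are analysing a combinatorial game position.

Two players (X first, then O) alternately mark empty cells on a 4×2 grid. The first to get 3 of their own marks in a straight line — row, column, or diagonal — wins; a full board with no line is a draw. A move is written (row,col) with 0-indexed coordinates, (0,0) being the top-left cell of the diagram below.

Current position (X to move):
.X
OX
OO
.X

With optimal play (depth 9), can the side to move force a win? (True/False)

X winning at [.X/OX/OO/.X]: False

ply 1, X at .X/OX/OO/.X | (0,0)=-1→XX/OX/OO/.X*; (3,0)=-1→.X/OX/OO/XX
ply 2, O at XX/OX/OO/.X | (3,0)=+1→XX/OX/OO/OX*
ply 3: XX/OX/OO/OX is terminal -1 (X); from .X/OX/OO/.X depth 9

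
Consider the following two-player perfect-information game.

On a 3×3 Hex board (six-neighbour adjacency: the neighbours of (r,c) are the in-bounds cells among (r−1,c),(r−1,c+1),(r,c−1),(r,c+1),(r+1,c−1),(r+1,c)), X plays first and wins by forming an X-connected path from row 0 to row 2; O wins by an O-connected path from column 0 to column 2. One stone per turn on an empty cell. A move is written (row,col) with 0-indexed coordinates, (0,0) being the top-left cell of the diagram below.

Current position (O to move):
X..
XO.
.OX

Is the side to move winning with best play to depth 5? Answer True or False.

p1 O@[X../XO./.OX]: (0,1)[XO./XO./.OX]-1 (0,2)[X.O/XO./.OX]-1 (1,2)[X../XOO/.OX]-1 (2,0)[X../XO./OOX]+1*
p2 X@[X../XO./OOX]: (0,1)[XX./XO./OOX]-1* (0,2)[X.X/XO./OOX]-1 (1,2)[X../XOX/OOX]-1
p3 O@[XX./XO./OOX]: (0,2)[XXO/XO./OOX]+1* (1,2)[XX./XOO/OOX]+1
p4 X@[XXO/XO./OOX] terminal -1; root [X../XO./.OX] d5

O winning at [X../XO./.OX]: True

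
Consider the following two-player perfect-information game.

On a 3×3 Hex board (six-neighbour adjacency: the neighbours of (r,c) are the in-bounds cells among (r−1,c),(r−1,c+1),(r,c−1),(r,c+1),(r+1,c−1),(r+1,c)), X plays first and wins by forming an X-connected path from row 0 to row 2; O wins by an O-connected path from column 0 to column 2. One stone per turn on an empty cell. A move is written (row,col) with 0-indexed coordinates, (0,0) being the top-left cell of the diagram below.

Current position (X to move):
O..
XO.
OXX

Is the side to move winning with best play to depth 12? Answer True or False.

X winning at [O../XO./OXX]: False

p1 X@[O../XO./OXX]: (0,1)[OX./XO./OXX]-1* (0,2)[O.X/XO./OXX]-1 (1,2)[O../XOX/OXX]-1
p2 O@[OX./XO./OXX]: (0,2)[OXO/XO./OXX]+1* (1,2)[OX./XOO/OXX]+1
p3 X@[OXO/XO./OXX] terminal -1; root [O../XO./OXX] d12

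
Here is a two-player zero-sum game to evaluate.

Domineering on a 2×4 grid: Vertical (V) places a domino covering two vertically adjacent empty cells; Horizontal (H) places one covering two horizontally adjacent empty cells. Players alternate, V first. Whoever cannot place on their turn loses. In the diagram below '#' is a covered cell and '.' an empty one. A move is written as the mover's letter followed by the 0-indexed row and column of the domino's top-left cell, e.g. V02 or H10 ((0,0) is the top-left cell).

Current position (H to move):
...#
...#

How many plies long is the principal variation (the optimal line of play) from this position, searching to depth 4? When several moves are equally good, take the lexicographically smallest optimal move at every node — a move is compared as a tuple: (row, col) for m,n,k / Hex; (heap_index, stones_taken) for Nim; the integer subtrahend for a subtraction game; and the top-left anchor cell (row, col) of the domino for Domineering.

PV length from [...#/...#]: 3 plies

p1 H@[...#/...#]: H00[##.#/...#]+1* H01[.###/...#]+1 H10[...#/##.#]+1 H11[...#/.###]+1
p2 V@[##.#/...#]: V02[####/..##]-1*
p3 H@[####/..##]: H10[####/####]+1*
p4 V@[####/####] terminal -1; root [...#/...#] d4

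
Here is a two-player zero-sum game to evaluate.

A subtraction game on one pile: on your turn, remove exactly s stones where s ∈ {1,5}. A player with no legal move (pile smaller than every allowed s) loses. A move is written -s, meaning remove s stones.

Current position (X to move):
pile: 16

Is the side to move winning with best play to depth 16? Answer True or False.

[16] X move#1: -1:-1/15*, -5:-1/11
[15] O move#2: -1:+1/14*, -5:+1/10
[14] X move#3: -1:-1/13*, -5:-1/9
[13] O move#4: -1:+1/12*, -5:+1/8
[12] X move#5: -1:-1/11*, -5:-1/7
[11] O move#6: -1:+1/10*, -5:+1/6
[10] X move#7: -1:-1/9*, -5:-1/5
[9] O move#8: -1:+1/8*, -5:+1/4
[8] X move#9: -1:-1/7*, -5:-1/3
[7] O move#10: -1:+1/6*, -5:+1/2
[6] X move#11: -1:-1/5*, -5:-1/1
[5] O move#12: -1:+1/4*, -5:+1/0
[4] X move#13: -1:-1/3*
[3] O move#14: -1:+1/2*
[2] X move#15: -1:-1/1*
[1] O move#16: -1:+1/0*
[0] end (terminal -1, X#17); searched 16 to 16

X winning at [16]: False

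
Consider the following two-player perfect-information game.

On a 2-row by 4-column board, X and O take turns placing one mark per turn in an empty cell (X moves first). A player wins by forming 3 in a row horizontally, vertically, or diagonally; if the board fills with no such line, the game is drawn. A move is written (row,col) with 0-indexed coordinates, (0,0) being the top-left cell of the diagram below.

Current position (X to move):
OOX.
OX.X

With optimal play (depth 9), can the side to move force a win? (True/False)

X winning at [OOX./OX.X]: True

p1 X@[OOX./OX.X]: (0,3)[OOXX/OX.X]+0 (1,2)[OOX./OXXX]+1*
p2 O@[OOX./OXXX] terminal -1; root [OOX./OX.X] d9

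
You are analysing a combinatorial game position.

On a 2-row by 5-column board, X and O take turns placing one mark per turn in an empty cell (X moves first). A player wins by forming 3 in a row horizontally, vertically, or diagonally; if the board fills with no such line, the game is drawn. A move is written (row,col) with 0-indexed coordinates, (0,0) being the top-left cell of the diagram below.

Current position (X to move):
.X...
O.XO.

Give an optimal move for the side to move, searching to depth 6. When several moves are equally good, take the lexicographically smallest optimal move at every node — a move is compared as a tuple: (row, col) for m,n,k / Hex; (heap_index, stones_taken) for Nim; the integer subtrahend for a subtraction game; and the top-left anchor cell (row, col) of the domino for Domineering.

X's best at [.X.../O.XO.]: (0,2)

p1 X@[.X.../O.XO.]: (0,0)[XX.../O.XO.]+0 (0,2)[.XX../O.XO.]+1* (0,3)[.X.X./O.XO.]+0 (0,4)[.X..X/O.XO.]+0 (1,1)[.X.../OXXO.]+0 (1,4)[.X.../O.XOX]+0
p2 O@[.XX../O.XO.]: (0,0)[OXX../O.XO.]-1* (0,3)[.XXO./O.XO.]-1 (0,4)[.XX.O/O.XO.]-1 (1,1)[.XX../OOXO.]-1 (1,4)[.XX../O.XOO]-1
p3 X@[OXX../O.XO.]: (0,3)[OXXX./O.XO.]+1* (0,4)[OXX.X/O.XO.]+0 (1,1)[OXX../OXXO.]+0 (1,4)[OXX../O.XOX]+0
p4 O@[OXXX./O.XO.] terminal -1; root [.X.../O.XO.] d6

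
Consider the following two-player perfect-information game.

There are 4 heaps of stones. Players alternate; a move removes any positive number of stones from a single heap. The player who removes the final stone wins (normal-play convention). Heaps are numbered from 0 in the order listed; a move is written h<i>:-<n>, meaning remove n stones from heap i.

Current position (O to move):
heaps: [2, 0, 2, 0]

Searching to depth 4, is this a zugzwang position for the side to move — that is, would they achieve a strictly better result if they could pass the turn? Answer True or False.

ply 1, O at (2,0,2,0) | h0:-1=-1→(1,0,2,0)*; h0:-2=-1→(0,0,2,0); h2:-1=-1→(2,0,1,0); h2:-2=-1→(2,0,0,0)
ply 2, X at (1,0,2,0) | h0:-1=-1→(0,0,2,0); h2:-1=+1→(1,0,1,0)*; h2:-2=-1→(1,0,0,0)
ply 3, O at (1,0,1,0) | h0:-1=-1→(0,0,1,0)*; h2:-1=-1→(1,0,0,0)
ply 4, X at (0,0,1,0) | h2:-1=+1→(0,0,0,0)*
ply 5: (0,0,0,0) is terminal -1 (O); from (2,0,2,0) depth 4
suppose O passes — search the same position with X to move:
pass> ply 1, X at (2,0,2,0) | h0:-1=-1→(1,0,2,0)*; h0:-2=-1→(0,0,2,0); h2:-1=-1→(2,0,1,0); h2:-2=-1→(2,0,0,0)
pass> ply 2, O at (1,0,2,0) | h0:-1=-1→(0,0,2,0); h2:-1=+1→(1,0,1,0)*; h2:-2=-1→(1,0,0,0)
pass> ply 3, X at (1,0,1,0) | h0:-1=-1→(0,0,1,0)*; h2:-1=-1→(1,0,0,0)
pass> ply 4, O at (0,0,1,0) | h2:-1=+1→(0,0,0,0)*
pass> ply 5: (0,0,0,0) is terminal -1 (X); from (2,0,2,0) depth 4
for O: play -1, pass +1

zugzwang((2,0,2,0), O) = True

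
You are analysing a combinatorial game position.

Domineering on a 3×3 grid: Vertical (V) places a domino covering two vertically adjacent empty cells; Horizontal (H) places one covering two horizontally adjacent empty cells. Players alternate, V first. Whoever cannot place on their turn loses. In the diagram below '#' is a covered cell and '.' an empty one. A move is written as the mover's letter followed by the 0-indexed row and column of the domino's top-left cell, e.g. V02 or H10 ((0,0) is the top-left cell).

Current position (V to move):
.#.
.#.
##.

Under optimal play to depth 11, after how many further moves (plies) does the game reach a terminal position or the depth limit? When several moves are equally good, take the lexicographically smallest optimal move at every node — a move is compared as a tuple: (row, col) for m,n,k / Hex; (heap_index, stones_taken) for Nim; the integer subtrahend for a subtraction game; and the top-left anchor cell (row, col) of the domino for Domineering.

PV length from [.#./.#./##.]: 1 ply

ply 1, V at .#./.#./##. | V00=+1→##./##./##.*; V02=+1→.##/.##/##.; V12=+1→.#./.##/###
ply 2: ##./##./##. is terminal -1 (H); from .#./.#./##. depth 11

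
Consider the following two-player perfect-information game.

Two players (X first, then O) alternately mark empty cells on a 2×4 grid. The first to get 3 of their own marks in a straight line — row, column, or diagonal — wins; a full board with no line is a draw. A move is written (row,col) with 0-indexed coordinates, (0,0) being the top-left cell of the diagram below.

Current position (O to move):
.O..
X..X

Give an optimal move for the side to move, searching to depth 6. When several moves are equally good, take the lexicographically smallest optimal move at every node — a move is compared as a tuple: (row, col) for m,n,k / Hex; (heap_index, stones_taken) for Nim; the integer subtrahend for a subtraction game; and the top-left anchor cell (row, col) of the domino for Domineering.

O's best at [.O../X..X]: (0,2)

[.O../X..X] O move#1: (0,0):+0/OO../X..X, (0,2):+1/.OO./X..X*, (0,3):+0/.O.O/X..X, (1,1):+0/.O../XO.X, (1,2):+0/.O../X.OX
[.OO./X..X] X move#2: (0,0):-1/XOO./X..X*, (0,3):-1/.OOX/X..X, (1,1):-1/.OO./XX.X, (1,2):-1/.OO./X.XX
[XOO./X..X] O move#3: (0,3):+1/XOOO/X..X*, (1,1):+0/XOO./XO.X, (1,2):+0/XOO./X.OX
[XOOO/X..X] end (terminal -1, X#4); searched .O../X..X to 6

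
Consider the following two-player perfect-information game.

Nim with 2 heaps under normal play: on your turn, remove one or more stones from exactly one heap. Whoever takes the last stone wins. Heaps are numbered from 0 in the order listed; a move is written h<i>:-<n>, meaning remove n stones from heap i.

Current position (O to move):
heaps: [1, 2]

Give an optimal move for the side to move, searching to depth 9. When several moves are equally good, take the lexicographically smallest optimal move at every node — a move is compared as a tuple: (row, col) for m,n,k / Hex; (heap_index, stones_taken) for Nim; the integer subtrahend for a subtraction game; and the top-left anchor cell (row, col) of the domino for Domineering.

ply 1, O at (1,2) | h0:-1=-1→(0,2); h1:-1=+1→(1,1)*; h1:-2=-1→(1,0)
ply 2, X at (1,1) | h0:-1=-1→(0,1)*; h1:-1=-1→(1,0)
ply 3, O at (0,1) | h1:-1=+1→(0,0)*
ply 4: (0,0) is terminal -1 (X); from (1,2) depth 9

O's best at [(1,2)]: h1:-1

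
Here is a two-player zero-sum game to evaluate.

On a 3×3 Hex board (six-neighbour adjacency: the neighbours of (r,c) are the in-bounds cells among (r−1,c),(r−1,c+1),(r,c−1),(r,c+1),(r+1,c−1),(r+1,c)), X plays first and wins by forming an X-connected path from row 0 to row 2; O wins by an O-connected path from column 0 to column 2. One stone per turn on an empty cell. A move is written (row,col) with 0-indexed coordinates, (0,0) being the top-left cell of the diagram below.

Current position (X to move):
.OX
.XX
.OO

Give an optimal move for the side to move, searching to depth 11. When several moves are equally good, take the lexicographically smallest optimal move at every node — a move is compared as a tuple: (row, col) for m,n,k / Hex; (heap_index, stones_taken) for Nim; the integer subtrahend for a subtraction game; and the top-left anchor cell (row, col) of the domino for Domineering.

X's best at [.OX/.XX/.OO]: (2,0)

ply 1, X at .OX/.XX/.OO | (0,0)=-1→XOX/.XX/.OO; (1,0)=-1→.OX/XXX/.OO; (2,0)=+1→.OX/.XX/XOO*
ply 2: .OX/.XX/XOO is terminal -1 (O); from .OX/.XX/.OO depth 11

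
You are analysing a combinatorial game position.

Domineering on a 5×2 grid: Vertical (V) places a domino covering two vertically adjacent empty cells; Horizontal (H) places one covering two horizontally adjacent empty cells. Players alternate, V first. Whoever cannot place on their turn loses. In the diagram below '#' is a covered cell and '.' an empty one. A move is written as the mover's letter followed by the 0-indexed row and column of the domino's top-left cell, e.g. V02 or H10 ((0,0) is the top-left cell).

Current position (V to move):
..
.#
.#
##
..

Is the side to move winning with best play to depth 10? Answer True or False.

V winning at [../.#/.#/##/..]: False

[../.#/.#/##/..] V move#1: V00:-1/#./##/.#/##/..*, V10:-1/../##/##/##/..
[#./##/.#/##/..] H move#2: H40:+1/#./##/.#/##/##*
[#./##/.#/##/##] end (terminal -1, V#3); searched ../.#/.#/##/.. to 10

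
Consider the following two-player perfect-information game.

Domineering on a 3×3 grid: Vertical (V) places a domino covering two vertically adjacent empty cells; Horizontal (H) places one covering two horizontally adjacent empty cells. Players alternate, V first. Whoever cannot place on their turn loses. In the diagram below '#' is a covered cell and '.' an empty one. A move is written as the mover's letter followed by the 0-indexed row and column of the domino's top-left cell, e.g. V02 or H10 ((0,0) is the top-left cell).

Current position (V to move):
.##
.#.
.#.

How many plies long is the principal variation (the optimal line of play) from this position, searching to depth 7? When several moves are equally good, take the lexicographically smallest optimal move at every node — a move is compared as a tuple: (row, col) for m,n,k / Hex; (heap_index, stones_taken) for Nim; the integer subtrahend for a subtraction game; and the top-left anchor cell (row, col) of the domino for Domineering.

PV length from [.##/.#./.#.]: 1 ply

[.##/.#./.#.] V move#1: V00:+1/###/##./.#.*, V10:+1/.##/##./##., V12:+1/.##/.##/.##
[###/##./.#.] end (terminal -1, H#2); searched .##/.#./.#. to 7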